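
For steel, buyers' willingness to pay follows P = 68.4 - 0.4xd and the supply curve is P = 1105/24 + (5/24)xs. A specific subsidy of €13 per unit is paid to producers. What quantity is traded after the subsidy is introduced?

Pre-subsidy: 68.4 - 0.4x = 1105/24 + (5/24)x gives x* = 2683/73 and P* = 3920/73.
With the subsidy, sellers receive Ps = Pb + 13 for each unit, where Pb is the price buyers pay.
On the curves, Pb = 68.4 - 0.4x and Ps = 1105/24 + (5/24)x; the wedge Ps − Pb = 13 gives 1105/24 + (5/24)x − (68.4 - 0.4x) = 13, so x' = 4243/73.
Then Pb = 68.4 − 0.4·(4243/73) = 3296/73 and Ps = 1105/24 + (5/24)·(4243/73) = 4245/73.

x' = 4243/73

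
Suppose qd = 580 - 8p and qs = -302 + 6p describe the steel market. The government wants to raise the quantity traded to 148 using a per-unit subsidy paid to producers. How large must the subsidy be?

At q = 148, invert demand for the buyer price: pb = (580 − 148)/8 = 54; invert supply for the seller price: ps = (148 − (-302))/6 = 75.
The subsidy must fill the gap: s = ps − pb = 75 − 54 = 21.

Required subsidy s = 21 per unit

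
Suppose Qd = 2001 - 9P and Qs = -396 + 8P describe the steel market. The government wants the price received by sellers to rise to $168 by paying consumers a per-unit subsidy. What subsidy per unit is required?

At a seller price of 168, quantity supplied is -396 + 8·168 = 948.
Buyers absorb 948 only when they pay Pb with 2001 − 9·Pb = 948, i.e. Pb = 117.
s = Ps − Pb = 168 − 117 = 51.

Required subsidy s = $51 per unit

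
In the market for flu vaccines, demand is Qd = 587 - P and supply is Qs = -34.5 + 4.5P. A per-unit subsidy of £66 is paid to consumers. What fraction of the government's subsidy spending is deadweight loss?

Pre-subsidy: 587 - P = -34.5 + 4.5P gives P* = 113, Q* = 474.
With the rebate, buyers effectively pay Pb = Ps − 66, where Ps is the price sellers receive.
Demand in terms of Ps becomes Qd = 587 − 1(Ps − 66) = 653 - Ps. Setting this equal to supply: 653 - Ps = -34.5 + 4.5Ps, so Ps = 125.
Buyers pay Pb = 125 − 66 = 59; Q' = -34.5 + 4.5·125 = 528.
ΔCS = ½(474 + 528)(113 − 59) = 27054; ΔPS = ½(474 + 528)(125 − 113) = 6012.
Government spending = 66 × 528 = 34848.
DWL = ½ × 66 × (528 − 474) = 1782; fraction = 1782 / 34848 = 9/176.

DWL / government spending = 9/176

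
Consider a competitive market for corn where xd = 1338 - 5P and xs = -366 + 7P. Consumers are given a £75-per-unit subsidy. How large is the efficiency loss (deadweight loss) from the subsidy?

Deadweight loss = £8203.125

Pre-subsidy: 1338 - 5P = -366 + 7P gives P* = 142, x* = 628.
With the rebate, buyers effectively pay Pb = Ps − 75, where Ps is the price sellers receive.
Demand in terms of Ps becomes xd = 1338 − 5(Ps − 75) = 1713 - 5Ps. Setting this equal to supply: 1713 - 5Ps = -366 + 7Ps, so Ps = 173.25.
Buyers pay Pb = 173.25 − 75 = 98.25; x' = -366 + 7·173.25 = 846.75.
The subsidy expands output by 846.75 − 628 = 218.75 past the efficient level; on those units the gap between marginal cost and willingness to pay runs from 0 up to 75.
DWL = ½ × 75 × 218.75 = 8203.125.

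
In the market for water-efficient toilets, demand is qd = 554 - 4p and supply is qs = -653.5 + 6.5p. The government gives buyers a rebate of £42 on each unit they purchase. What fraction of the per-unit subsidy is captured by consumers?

Pre-subsidy: 554 - 4p = -653.5 + 6.5p gives p* = 115, q* = 94.
With the rebate, buyers effectively pay pb = ps − 42, where ps is the price sellers receive.
Demand in terms of ps becomes qd = 554 − 4(ps − 42) = 722 - 4ps. Setting this equal to supply: 722 - 4ps = -653.5 + 6.5ps, so ps = 131.
Buyers pay pb = 131 − 42 = 89; q' = -653.5 + 6.5·131 = 198.
Buyers' price falls by p* − pb = 115 − 89 = 26; sellers' price rises by ps − p* = 131 − 115 = 16.
So consumers capture 26/42 = 13/21 of each unit of subsidy.

Consumer share = 13/21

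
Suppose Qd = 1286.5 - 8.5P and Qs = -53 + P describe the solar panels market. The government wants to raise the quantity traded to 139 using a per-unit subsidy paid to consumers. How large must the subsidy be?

At Q = 139, invert demand for the buyer price: Pb = (1286.5 − 139)/8.5 = 135; invert supply for the seller price: Ps = (139 − (-53))/1 = 192.
The subsidy must fill the gap: s = Ps − Pb = 192 − 135 = 57.

Required subsidy s = 57 per unit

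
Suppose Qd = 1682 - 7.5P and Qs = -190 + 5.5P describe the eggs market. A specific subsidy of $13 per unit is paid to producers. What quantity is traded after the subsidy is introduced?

Q' = 643.25

Pre-subsidy: 1682 - 7.5P = -190 + 5.5P gives P* = 144, Q* = 602.
With the subsidy, sellers receive Ps = Pb + 13 for each unit, where Pb is the price buyers pay.
Supply in terms of Pb becomes Qs = -190 + 5.5(Pb + 13) = -118.5 + 5.5Pb. Setting this equal to demand: 1682 - 7.5Pb = -118.5 + 5.5Pb, so Pb = 138.5.
Sellers receive Ps = 138.5 + 13 = 151.5; Q' = 1682 − 7.5·138.5 = 643.25.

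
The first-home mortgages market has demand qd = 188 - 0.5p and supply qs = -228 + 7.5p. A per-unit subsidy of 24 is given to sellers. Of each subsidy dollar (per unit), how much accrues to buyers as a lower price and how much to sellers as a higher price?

Pre-subsidy: 188 - 0.5p = -228 + 7.5p gives p* = 52, q* = 162.
With the subsidy, sellers receive ps = pb + 24 for each unit, where pb is the price buyers pay.
Supply in terms of pb becomes qs = -228 + 7.5(pb + 24) = -48 + 7.5pb. Setting this equal to demand: 188 - 0.5pb = -48 + 7.5pb, so pb = 29.5.
Sellers receive ps = 29.5 + 24 = 53.5; q' = 188 − 0.5·29.5 = 173.25.
Buyers' price falls by p* − pb = 52 − 29.5 = 22.5; sellers' price rises by ps − p* = 53.5 − 52 = 1.5.

Buyers gain 22.5 per unit; sellers gain 1.5 per unit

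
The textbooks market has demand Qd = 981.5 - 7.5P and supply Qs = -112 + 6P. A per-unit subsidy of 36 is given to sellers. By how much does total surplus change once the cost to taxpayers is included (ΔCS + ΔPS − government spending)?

Net change in total surplus = -2160

Pre-subsidy: 981.5 - 7.5P = -112 + 6P gives P* = 81, Q* = 374.
With the subsidy, sellers receive Ps = Pb + 36 for each unit, where Pb is the price buyers pay.
Supply in terms of Pb becomes Qs = -112 + 6(Pb + 36) = 104 + 6Pb. Setting this equal to demand: 981.5 - 7.5Pb = 104 + 6Pb, so Pb = 65.
Sellers receive Ps = 65 + 36 = 101; Q' = 981.5 − 7.5·65 = 494.
ΔCS = ½(374 + 494)(81 − 65) = 6944; ΔPS = ½(374 + 494)(101 − 81) = 8680.
Government spending = 36 × 494 = 17784.
Net change = 6944 + 8680 − 17784 = -2160. The loss equals the DWL triangle ½·36·120.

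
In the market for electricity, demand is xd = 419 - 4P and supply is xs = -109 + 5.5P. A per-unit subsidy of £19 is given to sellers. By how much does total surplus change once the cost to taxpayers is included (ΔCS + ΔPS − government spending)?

Pre-subsidy: 419 - 4P = -109 + 5.5P gives P* = 1056/19, x* = 3737/19.
With the subsidy, sellers receive Ps = Pb + 19 for each unit, where Pb is the price buyers pay.
Supply in terms of Pb becomes xs = -109 + 5.5(Pb + 19) = -4.5 + 5.5Pb. Setting this equal to demand: 419 - 4Pb = -4.5 + 5.5Pb, so Pb = 847/19.
Sellers receive Ps = 847/19 + 19 = 1208/19; x' = 419 − 4·(847/19) = 4573/19.
ΔCS = ½(3737/19 + 4573/19)(1056/19 − 847/19) = 45705/19; ΔPS = ½(3737/19 + 4573/19)(1208/19 − 1056/19) = 33240/19.
Government spending = 19 × 4573/19 = 4573.
Net change = 45705/19 + 33240/19 − 4573 = -418. The loss equals the DWL triangle ½·19·44.

Net change in total surplus = -£418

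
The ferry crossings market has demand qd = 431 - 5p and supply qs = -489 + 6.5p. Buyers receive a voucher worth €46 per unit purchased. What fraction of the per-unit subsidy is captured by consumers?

Consumer share = 13/23

Pre-subsidy: 431 - 5p = -489 + 6.5p gives p* = 80, q* = 31.
With the rebate, buyers effectively pay pb = ps − 46, where ps is the price sellers receive.
Demand in terms of ps becomes qd = 431 − 5(ps − 46) = 661 - 5ps. Setting this equal to supply: 661 - 5ps = -489 + 6.5ps, so ps = 100.
Buyers pay pb = 100 − 46 = 54; q' = -489 + 6.5·100 = 161.
Buyers' price falls by p* − pb = 80 − 54 = 26; sellers' price rises by ps − p* = 100 − 80 = 20.
So consumers capture 26/46 = 13/23 of each unit of subsidy.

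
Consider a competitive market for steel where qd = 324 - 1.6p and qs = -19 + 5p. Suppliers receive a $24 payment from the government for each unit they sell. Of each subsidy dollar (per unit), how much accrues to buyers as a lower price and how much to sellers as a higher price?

Buyers gain 200/11 per unit; sellers gain 64/11 per unit

Pre-subsidy: 324 - 1.6p = -19 + 5p gives p* = 1715/33, q* = 7948/33.
With the subsidy, sellers receive ps = pb + 24 for each unit, where pb is the price buyers pay.
Supply in terms of pb becomes qs = -19 + 5(pb + 24) = 101 + 5pb. Setting this equal to demand: 324 - 1.6pb = 101 + 5pb, so pb = 1115/33.
Sellers receive ps = 1115/33 + 24 = 1907/33; q' = 324 − 1.6·(1115/33) = 8908/33.
Buyers' price falls by p* − pb = 1715/33 − 1115/33 = 200/11; sellers' price rises by ps − p* = 1907/33 − 1715/33 = 64/11.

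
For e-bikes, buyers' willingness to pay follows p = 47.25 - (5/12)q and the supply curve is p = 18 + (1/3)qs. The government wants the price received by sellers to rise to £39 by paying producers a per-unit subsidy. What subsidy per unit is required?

Required subsidy s = £18 per unit

At a seller price of 39, quantity supplied is -54 + 3·39 = 63.
Buyers absorb 63 only when they pay pb = 47.25 − (5/12)·63 = 21.
s = ps − pb = 39 − 21 = 18.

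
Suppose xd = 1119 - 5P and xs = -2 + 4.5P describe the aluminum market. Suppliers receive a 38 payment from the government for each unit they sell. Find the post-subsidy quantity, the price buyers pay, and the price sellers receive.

Pre-subsidy: 1119 - 5P = -2 + 4.5P gives P* = 118, x* = 529.
With the subsidy, sellers receive Ps = Pb + 38 for each unit, where Pb is the price buyers pay.
Supply in terms of Pb becomes xs = -2 + 4.5(Pb + 38) = 169 + 4.5Pb. Setting this equal to demand: 1119 - 5Pb = 169 + 4.5Pb, so Pb = 100.
Sellers receive Ps = 100 + 38 = 138; x' = 1119 − 5·100 = 619.

x' = 619; buyers pay 100; sellers receive 138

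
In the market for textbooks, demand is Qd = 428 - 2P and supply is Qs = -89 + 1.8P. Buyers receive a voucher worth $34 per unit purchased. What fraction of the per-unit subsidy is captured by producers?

Pre-subsidy: 428 - 2P = -89 + 1.8P gives P* = 2585/19, Q* = 2962/19.
With the rebate, buyers effectively pay Pb = Ps − 34, where Ps is the price sellers receive.
Demand in terms of Ps becomes Qd = 428 − 2(Ps − 34) = 496 - 2Ps. Setting this equal to supply: 496 - 2Ps = -89 + 1.8Ps, so Ps = 2925/19.
Buyers pay Pb = 2925/19 − 34 = 2279/19; Q' = -89 + 1.8·(2925/19) = 3574/19.
Buyers' price falls by P* − Pb = 2585/19 − 2279/19 = 306/19; sellers' price rises by Ps − P* = 2925/19 − 2585/19 = 340/19.
So producers capture (340/19)/34 = 10/19 of each unit of subsidy.

Producer share = 10/19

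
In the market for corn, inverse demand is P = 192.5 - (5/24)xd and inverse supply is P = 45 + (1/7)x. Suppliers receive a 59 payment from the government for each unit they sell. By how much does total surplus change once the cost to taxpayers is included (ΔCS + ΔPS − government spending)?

Pre-subsidy: 192.5 - (5/24)x = 45 + (1/7)x gives x* = 420 and P* = 105.
With the subsidy, sellers receive Ps = Pb + 59 for each unit, where Pb is the price buyers pay.
On the curves, Pb = 192.5 - (5/24)x and Ps = 45 + (1/7)x; the wedge Ps − Pb = 59 gives 45 + (1/7)x − (192.5 - (5/24)x) = 59, so x' = 588.
Then Pb = 192.5 − (5/24)·588 = 70 and Ps = 45 + (1/7)·588 = 129.
ΔCS = ½(420 + 588)(105 − 70) = 17640; ΔPS = ½(420 + 588)(129 − 105) = 12096.
Government spending = 59 × 588 = 34692.
Net change = 17640 + 12096 − 34692 = -4956. The loss equals the DWL triangle ½·59·168.

Net change in total surplus = -4956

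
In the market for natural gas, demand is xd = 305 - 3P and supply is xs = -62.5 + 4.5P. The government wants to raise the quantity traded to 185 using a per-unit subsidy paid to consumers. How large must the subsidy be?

At x = 185, invert demand for the buyer price: Pb = (305 − 185)/3 = 40; invert supply for the seller price: Ps = (185 − (-62.5))/4.5 = 55.
The subsidy must fill the gap: s = Ps − Pb = 55 − 40 = 15.

Required subsidy s = 15 per unit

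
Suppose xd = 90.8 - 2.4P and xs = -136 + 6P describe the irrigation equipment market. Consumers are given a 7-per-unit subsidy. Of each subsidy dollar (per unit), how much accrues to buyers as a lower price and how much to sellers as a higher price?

Buyers gain 5 per unit; sellers gain 2 per unit

Pre-subsidy: 90.8 - 2.4P = -136 + 6P gives P* = 27, x* = 26.
With the rebate, buyers effectively pay Pb = Ps − 7, where Ps is the price sellers receive.
Demand in terms of Ps becomes xd = 90.8 − 2.4(Ps − 7) = 107.6 - 2.4Ps. Setting this equal to supply: 107.6 - 2.4Ps = -136 + 6Ps, so Ps = 29.
Buyers pay Pb = 29 − 7 = 22; x' = -136 + 6·29 = 38.
Buyers' price falls by P* − Pb = 27 − 22 = 5; sellers' price rises by Ps − P* = 29 − 27 = 2.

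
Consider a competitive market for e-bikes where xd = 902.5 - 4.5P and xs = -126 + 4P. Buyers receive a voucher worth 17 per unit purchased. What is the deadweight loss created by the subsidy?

Pre-subsidy: 902.5 - 4.5P = -126 + 4P gives P* = 121, x* = 358.
With the rebate, buyers effectively pay Pb = Ps − 17, where Ps is the price sellers receive.
Demand in terms of Ps becomes xd = 902.5 − 4.5(Ps − 17) = 979 - 4.5Ps. Setting this equal to supply: 979 - 4.5Ps = -126 + 4Ps, so Ps = 130.
Buyers pay Pb = 130 − 17 = 113; x' = -126 + 4·130 = 394.
The subsidy expands output by 394 − 358 = 36 past the efficient level; on those units the gap between marginal cost and willingness to pay runs from 0 up to 17.
DWL = ½ × 17 × 36 = 306.

Deadweight loss = 306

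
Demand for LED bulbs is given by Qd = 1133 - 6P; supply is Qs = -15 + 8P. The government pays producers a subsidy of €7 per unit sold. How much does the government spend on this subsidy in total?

Government cost = €4655

Pre-subsidy: 1133 - 6P = -15 + 8P gives P* = 82, Q* = 641.
With the subsidy, sellers receive Ps = Pb + 7 for each unit, where Pb is the price buyers pay.
Supply in terms of Pb becomes Qs = -15 + 8(Pb + 7) = 41 + 8Pb. Setting this equal to demand: 1133 - 6Pb = 41 + 8Pb, so Pb = 78.
Sellers receive Ps = 78 + 7 = 85; Q' = 1133 − 6·78 = 665.
Government outlay = subsidy × quantity = 7 × 665 = 4655.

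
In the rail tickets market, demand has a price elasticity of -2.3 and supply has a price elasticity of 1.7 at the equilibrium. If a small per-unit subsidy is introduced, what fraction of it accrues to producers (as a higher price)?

Producer share = 0.575

For a small subsidy around the equilibrium, the benefit split depends on the relative slopes, which at a point are proportional to the elasticities.
Buyer share = εs/(εs + |εd|) = 1.7/(1.7 + 2.3) = 0.425; seller share = |εd|/(εs + |εd|) = 0.575.
So producers capture 0.575 of the subsidy.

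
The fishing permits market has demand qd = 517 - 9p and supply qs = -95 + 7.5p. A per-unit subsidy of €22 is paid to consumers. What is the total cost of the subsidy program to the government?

Pre-subsidy: 517 - 9p = -95 + 7.5p gives p* = 408/11, q* = 2015/11.
With the rebate, buyers effectively pay pb = ps − 22, where ps is the price sellers receive.
Demand in terms of ps becomes qd = 517 − 9(ps − 22) = 715 - 9ps. Setting this equal to supply: 715 - 9ps = -95 + 7.5ps, so ps = 540/11.
Buyers pay pb = 540/11 − 22 = 298/11; q' = -95 + 7.5·(540/11) = 3005/11.
Government outlay = subsidy × quantity = 22 × 3005/11 = 6010.

Government cost = €6010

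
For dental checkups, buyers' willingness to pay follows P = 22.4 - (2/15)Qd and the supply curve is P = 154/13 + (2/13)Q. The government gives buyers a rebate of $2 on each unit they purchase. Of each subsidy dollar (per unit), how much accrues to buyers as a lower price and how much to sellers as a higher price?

Pre-subsidy: 22.4 - (2/15)Q = 154/13 + (2/13)Q gives Q* = 36.75 and P* = 17.5.
With the rebate, buyers effectively pay Pb = Ps − 2, where Ps is the price sellers receive.
On the curves, Pb = 22.4 - (2/15)Q and Ps = 154/13 + (2/13)Q; the wedge Ps − Pb = 2 gives 154/13 + (2/13)Q − (22.4 - (2/15)Q) = 2, so Q' = 306/7.
Then Pb = 22.4 − (2/15)·(306/7) = 116/7 and Ps = 154/13 + (2/13)·(306/7) = 130/7.
Buyers' price falls by P* − Pb = 17.5 − 116/7 = 13/14; sellers' price rises by Ps − P* = 130/7 − 17.5 = 15/14.

Buyers gain 13/14 per unit; sellers gain 15/14 per unit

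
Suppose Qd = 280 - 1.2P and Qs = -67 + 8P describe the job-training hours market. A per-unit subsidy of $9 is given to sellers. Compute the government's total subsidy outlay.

Pre-subsidy: 280 - 1.2P = -67 + 8P gives P* = 1735/46, Q* = 5399/23.
With the subsidy, sellers receive Ps = Pb + 9 for each unit, where Pb is the price buyers pay.
Supply in terms of Pb becomes Qs = -67 + 8(Pb + 9) = 5 + 8Pb. Setting this equal to demand: 280 - 1.2Pb = 5 + 8Pb, so Pb = 1375/46.
Sellers receive Ps = 1375/46 + 9 = 1789/46; Q' = 280 − 1.2·(1375/46) = 5615/23.
Government outlay = subsidy × quantity = 9 × 5615/23 = 50535/23.

Government cost = 50535/23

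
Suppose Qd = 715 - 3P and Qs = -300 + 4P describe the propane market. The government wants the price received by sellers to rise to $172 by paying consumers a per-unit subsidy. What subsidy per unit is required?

At a seller price of 172, quantity supplied is -300 + 4·172 = 388.
Buyers absorb 388 only when they pay Pb with 715 − 3·Pb = 388, i.e. Pb = 109.
s = Ps − Pb = 172 − 109 = 63.

Required subsidy s = $63 per unit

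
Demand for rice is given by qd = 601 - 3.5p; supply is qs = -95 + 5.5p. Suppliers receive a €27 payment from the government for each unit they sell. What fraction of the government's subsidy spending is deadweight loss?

DWL / government spending = 693/9314

Pre-subsidy: 601 - 3.5p = -95 + 5.5p gives p* = 232/3, q* = 991/3.
With the subsidy, sellers receive ps = pb + 27 for each unit, where pb is the price buyers pay.
Supply in terms of pb becomes qs = -95 + 5.5(pb + 27) = 53.5 + 5.5pb. Setting this equal to demand: 601 - 3.5pb = 53.5 + 5.5pb, so pb = 365/6.
Sellers receive ps = 365/6 + 27 = 527/6; q' = 601 − 3.5·(365/6) = 4657/12.
ΔCS = ½(991/3 + 4657/12)(232/3 − 365/6) = 5926.9375; ΔPS = ½(991/3 + 4657/12)(527/6 − 232/3) = 3771.6875.
Government spending = 27 × 4657/12 = 10478.25.
DWL = ½ × 27 × (4657/12 − 991/3) = 779.625; fraction = 779.625 / 10478.25 = 693/9314.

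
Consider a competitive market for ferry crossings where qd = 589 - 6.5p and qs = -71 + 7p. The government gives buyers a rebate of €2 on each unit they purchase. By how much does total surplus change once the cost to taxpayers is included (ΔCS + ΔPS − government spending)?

Pre-subsidy: 589 - 6.5p = -71 + 7p gives p* = 440/9, q* = 2441/9.
With the rebate, buyers effectively pay pb = ps − 2, where ps is the price sellers receive.
Demand in terms of ps becomes qd = 589 − 6.5(ps − 2) = 602 - 6.5ps. Setting this equal to supply: 602 - 6.5ps = -71 + 7ps, so ps = 1346/27.
Buyers pay pb = 1346/27 − 2 = 1292/27; q' = -71 + 7·(1346/27) = 7505/27.
ΔCS = ½(2441/9 + 7505/27)(440/9 − 1292/27) = 207592/729; ΔPS = ½(2441/9 + 7505/27)(1346/27 − 440/9) = 192764/729.
Government spending = 2 × 7505/27 = 15010/27.
Net change = 207592/729 + 192764/729 − 15010/27 = -182/27. The loss equals the DWL triangle ½·2·182/27.

Net change in total surplus = -182/27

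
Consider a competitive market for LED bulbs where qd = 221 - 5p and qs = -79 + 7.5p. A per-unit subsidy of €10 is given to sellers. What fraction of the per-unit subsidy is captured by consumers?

Consumer share = 0.6

Pre-subsidy: 221 - 5p = -79 + 7.5p gives p* = 24, q* = 101.
With the subsidy, sellers receive ps = pb + 10 for each unit, where pb is the price buyers pay.
Supply in terms of pb becomes qs = -79 + 7.5(pb + 10) = -4 + 7.5pb. Setting this equal to demand: 221 - 5pb = -4 + 7.5pb, so pb = 18.
Sellers receive ps = 18 + 10 = 28; q' = 221 − 5·18 = 131.
Buyers' price falls by p* − pb = 24 − 18 = 6; sellers' price rises by ps − p* = 28 − 24 = 4.
So consumers capture 6/10 = 0.6 of each unit of subsidy.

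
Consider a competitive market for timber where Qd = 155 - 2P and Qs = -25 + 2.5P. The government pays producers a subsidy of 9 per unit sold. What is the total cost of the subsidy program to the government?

Pre-subsidy: 155 - 2P = -25 + 2.5P gives P* = 40, Q* = 75.
With the subsidy, sellers receive Ps = Pb + 9 for each unit, where Pb is the price buyers pay.
Supply in terms of Pb becomes Qs = -25 + 2.5(Pb + 9) = -2.5 + 2.5Pb. Setting this equal to demand: 155 - 2Pb = -2.5 + 2.5Pb, so Pb = 35.
Sellers receive Ps = 35 + 9 = 44; Q' = 155 − 2·35 = 85.
Government outlay = subsidy × quantity = 9 × 85 = 765.

Government cost = 765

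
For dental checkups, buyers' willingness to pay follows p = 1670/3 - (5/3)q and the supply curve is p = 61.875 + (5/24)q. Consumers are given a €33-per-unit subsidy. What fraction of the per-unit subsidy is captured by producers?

Pre-subsidy: 1670/3 - (5/3)q = 61.875 + (5/24)q gives q* = 2375/9 and p* = 3155/27.
With the rebate, buyers effectively pay pb = ps − 33, where ps is the price sellers receive.
On the curves, pb = 1670/3 - (5/3)q and ps = 61.875 + (5/24)q; the wedge ps − pb = 33 gives 61.875 + (5/24)q − (1670/3 - (5/3)q) = 33, so q' = 12667/45.
Then pb = 1670/3 − (5/3)·(12667/45) = 2363/27 and ps = 61.875 + (5/24)·(12667/45) = 3254/27.
Buyers' price falls by p* − pb = 3155/27 − 2363/27 = 88/3; sellers' price rises by ps − p* = 3254/27 − 3155/27 = 11/3.
So producers capture (11/3)/33 = 1/9 of each unit of subsidy.

Producer share = 1/9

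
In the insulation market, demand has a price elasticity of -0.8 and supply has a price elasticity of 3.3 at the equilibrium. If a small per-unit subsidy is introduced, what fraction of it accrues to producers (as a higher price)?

Producer share = 8/41

For a small subsidy around the equilibrium, the benefit split depends on the relative slopes, which at a point are proportional to the elasticities.
Buyer share = εs/(εs + |εd|) = 3.3/(3.3 + 0.8) = 33/41; seller share = |εd|/(εs + |εd|) = 8/41.
So producers capture 8/41 of the subsidy.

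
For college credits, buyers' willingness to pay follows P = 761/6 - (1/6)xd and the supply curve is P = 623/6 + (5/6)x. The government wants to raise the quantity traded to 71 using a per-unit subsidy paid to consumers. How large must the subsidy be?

Required subsidy s = 48 per unit

At x = 71, from the demand curve buyers pay Pb = 761/6 − (1/6)·71 = 115; from the supply curve sellers need Ps = 623/6 + (5/6)·71 = 163.
The subsidy must fill the gap: s = Ps − Pb = 163 − 115 = 48.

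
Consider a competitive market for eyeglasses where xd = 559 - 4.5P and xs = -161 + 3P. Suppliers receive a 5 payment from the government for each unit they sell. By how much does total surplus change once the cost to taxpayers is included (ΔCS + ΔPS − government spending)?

Pre-subsidy: 559 - 4.5P = -161 + 3P gives P* = 96, x* = 127.
With the subsidy, sellers receive Ps = Pb + 5 for each unit, where Pb is the price buyers pay.
Supply in terms of Pb becomes xs = -161 + 3(Pb + 5) = -146 + 3Pb. Setting this equal to demand: 559 - 4.5Pb = -146 + 3Pb, so Pb = 94.
Sellers receive Ps = 94 + 5 = 99; x' = 559 − 4.5·94 = 136.
ΔCS = ½(127 + 136)(96 − 94) = 263; ΔPS = ½(127 + 136)(99 − 96) = 394.5.
Government spending = 5 × 136 = 680.
Net change = 263 + 394.5 − 680 = -22.5. The loss equals the DWL triangle ½·5·9.

Net change in total surplus = -22.5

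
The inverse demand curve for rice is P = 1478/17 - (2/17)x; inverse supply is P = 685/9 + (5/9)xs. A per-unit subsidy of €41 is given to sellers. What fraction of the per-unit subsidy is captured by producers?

Pre-subsidy: 1478/17 - (2/17)x = 685/9 + (5/9)x gives x* = 1657/103 and P* = 8760/103.
With the subsidy, sellers receive Ps = Pb + 41 for each unit, where Pb is the price buyers pay.
On the curves, Pb = 1478/17 - (2/17)x and Ps = 685/9 + (5/9)x; the wedge Ps − Pb = 41 gives 685/9 + (5/9)x − (1478/17 - (2/17)x) = 41, so x' = 7930/103.
Then Pb = 1478/17 − (2/17)·(7930/103) = 8022/103 and Ps = 685/9 + (5/9)·(7930/103) = 12245/103.
Buyers' price falls by P* − Pb = 8760/103 − 8022/103 = 738/103; sellers' price rises by Ps − P* = 12245/103 − 8760/103 = 3485/103.
So producers capture (3485/103)/41 = 85/103 of each unit of subsidy.

Producer share = 85/103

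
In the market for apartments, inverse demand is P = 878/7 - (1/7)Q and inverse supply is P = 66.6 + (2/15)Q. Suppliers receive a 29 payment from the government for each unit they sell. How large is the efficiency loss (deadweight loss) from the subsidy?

Pre-subsidy: 878/7 - (1/7)Q = 66.6 + (2/15)Q gives Q* = 213 and P* = 95.
With the subsidy, sellers receive Ps = Pb + 29 for each unit, where Pb is the price buyers pay.
On the curves, Pb = 878/7 - (1/7)Q and Ps = 66.6 + (2/15)Q; the wedge Ps − Pb = 29 gives 66.6 + (2/15)Q − (878/7 - (1/7)Q) = 29, so Q' = 318.
Then Pb = 878/7 − (1/7)·318 = 80 and Ps = 66.6 + (2/15)·318 = 109.
The subsidy expands output by 318 − 213 = 105 past the efficient level; on those units the gap between marginal cost and willingness to pay runs from 0 up to 29.
DWL = ½ × 29 × 105 = 1522.5.

Deadweight loss = 1522.5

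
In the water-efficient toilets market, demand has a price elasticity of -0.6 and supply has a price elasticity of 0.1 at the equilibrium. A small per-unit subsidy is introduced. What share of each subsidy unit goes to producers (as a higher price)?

Producer share = 6/7

For a small subsidy around the equilibrium, the benefit split depends on the relative slopes, which at a point are proportional to the elasticities.
Buyer share = εs/(εs + |εd|) = 0.1/(0.1 + 0.6) = 1/7; seller share = |εd|/(εs + |εd|) = 6/7.
So producers capture 6/7 of the subsidy.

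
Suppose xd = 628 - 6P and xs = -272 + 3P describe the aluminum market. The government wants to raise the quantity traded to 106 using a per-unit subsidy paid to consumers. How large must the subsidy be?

Required subsidy s = 39 per unit

At x = 106, invert demand for the buyer price: Pb = (628 − 106)/6 = 87; invert supply for the seller price: Ps = (106 − (-272))/3 = 126.
The subsidy must fill the gap: s = Ps − Pb = 126 − 87 = 39.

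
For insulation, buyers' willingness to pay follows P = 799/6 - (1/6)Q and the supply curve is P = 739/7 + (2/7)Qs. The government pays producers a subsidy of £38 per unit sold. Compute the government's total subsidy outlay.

Government cost = £5510

Pre-subsidy: 799/6 - (1/6)Q = 739/7 + (2/7)Q gives Q* = 61 and P* = 123.
With the subsidy, sellers receive Ps = Pb + 38 for each unit, where Pb is the price buyers pay.
On the curves, Pb = 799/6 - (1/6)Q and Ps = 739/7 + (2/7)Q; the wedge Ps − Pb = 38 gives 739/7 + (2/7)Q − (799/6 - (1/6)Q) = 38, so Q' = 145.
Then Pb = 799/6 − (1/6)·145 = 109 and Ps = 739/7 + (2/7)·145 = 147.
Government outlay = subsidy × quantity = 38 × 145 = 5510.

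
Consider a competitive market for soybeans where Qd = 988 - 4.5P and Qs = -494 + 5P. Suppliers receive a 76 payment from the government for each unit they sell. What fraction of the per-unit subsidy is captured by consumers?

Consumer share = 10/19

Pre-subsidy: 988 - 4.5P = -494 + 5P gives P* = 156, Q* = 286.
With the subsidy, sellers receive Ps = Pb + 76 for each unit, where Pb is the price buyers pay.
Supply in terms of Pb becomes Qs = -494 + 5(Pb + 76) = -114 + 5Pb. Setting this equal to demand: 988 - 4.5Pb = -114 + 5Pb, so Pb = 116.
Sellers receive Ps = 116 + 76 = 192; Q' = 988 − 4.5·116 = 466.
Buyers' price falls by P* − Pb = 156 − 116 = 40; sellers' price rises by Ps − P* = 192 − 156 = 36.
So consumers capture 40/76 = 10/19 of each unit of subsidy.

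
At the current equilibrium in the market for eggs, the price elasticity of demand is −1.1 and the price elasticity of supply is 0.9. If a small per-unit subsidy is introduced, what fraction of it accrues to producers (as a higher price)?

Producer share = 0.55

For a small subsidy around the equilibrium, the benefit split depends on the relative slopes, which at a point are proportional to the elasticities.
Buyer share = εs/(εs + |εd|) = 0.9/(0.9 + 1.1) = 0.45; seller share = |εd|/(εs + |εd|) = 0.55.
So producers capture 0.55 of the subsidy.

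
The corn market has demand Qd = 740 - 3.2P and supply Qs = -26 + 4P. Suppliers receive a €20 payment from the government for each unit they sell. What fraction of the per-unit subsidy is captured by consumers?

Pre-subsidy: 740 - 3.2P = -26 + 4P gives P* = 1915/18, Q* = 3596/9.
With the subsidy, sellers receive Ps = Pb + 20 for each unit, where Pb is the price buyers pay.
Supply in terms of Pb becomes Qs = -26 + 4(Pb + 20) = 54 + 4Pb. Setting this equal to demand: 740 - 3.2Pb = 54 + 4Pb, so Pb = 1715/18.
Sellers receive Ps = 1715/18 + 20 = 2075/18; Q' = 740 − 3.2·(1715/18) = 3916/9.
Buyers' price falls by P* − Pb = 1915/18 − 1715/18 = 100/9; sellers' price rises by Ps − P* = 2075/18 − 1915/18 = 80/9.
So consumers capture (100/9)/20 = 5/9 of each unit of subsidy.

Consumer share = 5/9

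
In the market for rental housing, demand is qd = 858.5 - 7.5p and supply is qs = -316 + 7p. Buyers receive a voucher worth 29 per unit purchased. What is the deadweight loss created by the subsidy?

Deadweight loss = 1522.5

Pre-subsidy: 858.5 - 7.5p = -316 + 7p gives p* = 81, q* = 251.
With the rebate, buyers effectively pay pb = ps − 29, where ps is the price sellers receive.
Demand in terms of ps becomes qd = 858.5 − 7.5(ps − 29) = 1076 - 7.5ps. Setting this equal to supply: 1076 - 7.5ps = -316 + 7ps, so ps = 96.
Buyers pay pb = 96 − 29 = 67; q' = -316 + 7·96 = 356.
The subsidy expands output by 356 − 251 = 105 past the efficient level; on those units the gap between marginal cost and willingness to pay runs from 0 up to 29.
DWL = ½ × 29 × 105 = 1522.5.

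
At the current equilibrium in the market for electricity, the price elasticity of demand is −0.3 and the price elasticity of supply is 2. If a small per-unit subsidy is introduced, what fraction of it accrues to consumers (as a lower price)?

Consumer share = 20/23

For a small subsidy around the equilibrium, the benefit split depends on the relative slopes, which at a point are proportional to the elasticities.
Buyer share = εs/(εs + |εd|) = 2/(2 + 0.3) = 20/23; seller share = |εd|/(εs + |εd|) = 3/23.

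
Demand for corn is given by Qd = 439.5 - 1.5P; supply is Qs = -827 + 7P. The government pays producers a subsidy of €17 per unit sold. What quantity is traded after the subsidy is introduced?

Q' = 237

Pre-subsidy: 439.5 - 1.5P = -827 + 7P gives P* = 149, Q* = 216.
With the subsidy, sellers receive Ps = Pb + 17 for each unit, where Pb is the price buyers pay.
Supply in terms of Pb becomes Qs = -827 + 7(Pb + 17) = -708 + 7Pb. Setting this equal to demand: 439.5 - 1.5Pb = -708 + 7Pb, so Pb = 135.
Sellers receive Ps = 135 + 17 = 152; Q' = 439.5 − 1.5·135 = 237.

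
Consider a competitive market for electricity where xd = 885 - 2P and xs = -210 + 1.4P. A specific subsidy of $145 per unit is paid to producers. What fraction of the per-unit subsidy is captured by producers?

Pre-subsidy: 885 - 2P = -210 + 1.4P gives P* = 5475/17, x* = 4095/17.
With the subsidy, sellers receive Ps = Pb + 145 for each unit, where Pb is the price buyers pay.
Supply in terms of Pb becomes xs = -210 + 1.4(Pb + 145) = -7 + 1.4Pb. Setting this equal to demand: 885 - 2Pb = -7 + 1.4Pb, so Pb = 4460/17.
Sellers receive Ps = 4460/17 + 145 = 6925/17; x' = 885 − 2·(4460/17) = 6125/17.
Buyers' price falls by P* − Pb = 5475/17 − 4460/17 = 1015/17; sellers' price rises by Ps − P* = 6925/17 − 5475/17 = 1450/17.
So producers capture (1450/17)/145 = 10/17 of each unit of subsidy.

Producer share = 10/17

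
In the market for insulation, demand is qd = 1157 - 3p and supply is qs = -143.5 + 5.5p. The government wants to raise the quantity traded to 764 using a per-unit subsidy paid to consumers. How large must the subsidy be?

Required subsidy s = 34 per unit

At q = 764, invert demand for the buyer price: pb = (1157 − 764)/3 = 131; invert supply for the seller price: ps = (764 − (-143.5))/5.5 = 165.
The subsidy must fill the gap: s = ps − pb = 165 − 131 = 34.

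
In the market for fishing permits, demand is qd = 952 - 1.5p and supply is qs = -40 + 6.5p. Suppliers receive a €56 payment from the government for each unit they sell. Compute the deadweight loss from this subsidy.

Pre-subsidy: 952 - 1.5p = -40 + 6.5p gives p* = 124, q* = 766.
With the subsidy, sellers receive ps = pb + 56 for each unit, where pb is the price buyers pay.
Supply in terms of pb becomes qs = -40 + 6.5(pb + 56) = 324 + 6.5pb. Setting this equal to demand: 952 - 1.5pb = 324 + 6.5pb, so pb = 78.5.
Sellers receive ps = 78.5 + 56 = 134.5; q' = 952 − 1.5·78.5 = 834.25.
The subsidy expands output by 834.25 − 766 = 68.25 past the efficient level; on those units the gap between marginal cost and willingness to pay runs from 0 up to 56.
DWL = ½ × 56 × 68.25 = 1911.

Deadweight loss = €1911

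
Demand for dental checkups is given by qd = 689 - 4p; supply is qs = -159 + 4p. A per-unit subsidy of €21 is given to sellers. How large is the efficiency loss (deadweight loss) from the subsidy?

Deadweight loss = €441

Pre-subsidy: 689 - 4p = -159 + 4p gives p* = 106, q* = 265.
With the subsidy, sellers receive ps = pb + 21 for each unit, where pb is the price buyers pay.
Supply in terms of pb becomes qs = -159 + 4(pb + 21) = -75 + 4pb. Setting this equal to demand: 689 - 4pb = -75 + 4pb, so pb = 95.5.
Sellers receive ps = 95.5 + 21 = 116.5; q' = 689 − 4·95.5 = 307.
The subsidy expands output by 307 − 265 = 42 past the efficient level; on those units the gap between marginal cost and willingness to pay runs from 0 up to 21.
DWL = ½ × 21 × 42 = 441.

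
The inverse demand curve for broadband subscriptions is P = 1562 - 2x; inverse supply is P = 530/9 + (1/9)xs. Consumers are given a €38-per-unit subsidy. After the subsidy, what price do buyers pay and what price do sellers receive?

Pre-subsidy: 1562 - 2x = 530/9 + (1/9)x gives x* = 712 and P* = 138.
With the rebate, buyers effectively pay Pb = Ps − 38, where Ps is the price sellers receive.
On the curves, Pb = 1562 - 2x and Ps = 530/9 + (1/9)x; the wedge Ps − Pb = 38 gives 530/9 + (1/9)x − (1562 - 2x) = 38, so x' = 730.
Then Pb = 1562 − 2·730 = 102 and Ps = 530/9 + (1/9)·730 = 140.

Buyers pay €102; sellers receive €140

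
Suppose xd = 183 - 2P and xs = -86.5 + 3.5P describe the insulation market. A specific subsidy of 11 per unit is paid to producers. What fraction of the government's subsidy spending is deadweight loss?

DWL / government spending = 7/99

Pre-subsidy: 183 - 2P = -86.5 + 3.5P gives P* = 49, x* = 85.
With the subsidy, sellers receive Ps = Pb + 11 for each unit, where Pb is the price buyers pay.
Supply in terms of Pb becomes xs = -86.5 + 3.5(Pb + 11) = -48 + 3.5Pb. Setting this equal to demand: 183 - 2Pb = -48 + 3.5Pb, so Pb = 42.
Sellers receive Ps = 42 + 11 = 53; x' = 183 − 2·42 = 99.
ΔCS = ½(85 + 99)(49 − 42) = 644; ΔPS = ½(85 + 99)(53 − 49) = 368.
Government spending = 11 × 99 = 1089.
DWL = ½ × 11 × (99 − 85) = 77; fraction = 77 / 1089 = 7/99.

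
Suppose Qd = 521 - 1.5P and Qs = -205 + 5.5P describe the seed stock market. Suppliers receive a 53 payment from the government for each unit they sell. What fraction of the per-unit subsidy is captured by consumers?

Consumer share = 11/14

Pre-subsidy: 521 - 1.5P = -205 + 5.5P gives P* = 726/7, Q* = 2558/7.
With the subsidy, sellers receive Ps = Pb + 53 for each unit, where Pb is the price buyers pay.
Supply in terms of Pb becomes Qs = -205 + 5.5(Pb + 53) = 86.5 + 5.5Pb. Setting this equal to demand: 521 - 1.5Pb = 86.5 + 5.5Pb, so Pb = 869/14.
Sellers receive Ps = 869/14 + 53 = 1611/14; Q' = 521 − 1.5·(869/14) = 11981/28.
Buyers' price falls by P* − Pb = 726/7 − 869/14 = 583/14; sellers' price rises by Ps − P* = 1611/14 − 726/7 = 159/14.
So consumers capture (583/14)/53 = 11/14 of each unit of subsidy.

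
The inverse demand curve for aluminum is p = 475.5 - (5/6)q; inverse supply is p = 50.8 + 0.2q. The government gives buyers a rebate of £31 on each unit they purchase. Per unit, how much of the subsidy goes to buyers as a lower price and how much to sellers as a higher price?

Pre-subsidy: 475.5 - (5/6)q = 50.8 + 0.2q gives q* = 411 and p* = 133.
With the rebate, buyers effectively pay pb = ps − 31, where ps is the price sellers receive.
On the curves, pb = 475.5 - (5/6)q and ps = 50.8 + 0.2q; the wedge ps − pb = 31 gives 50.8 + 0.2q − (475.5 - (5/6)q) = 31, so q' = 441.
Then pb = 475.5 − (5/6)·441 = 108 and ps = 50.8 + 0.2·441 = 139.
Buyers' price falls by p* − pb = 133 − 108 = 25; sellers' price rises by ps − p* = 139 − 133 = 6.

Buyers gain £25 per unit; sellers gain £6 per unit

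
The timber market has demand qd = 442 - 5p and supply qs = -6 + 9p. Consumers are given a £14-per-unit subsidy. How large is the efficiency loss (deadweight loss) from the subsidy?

Pre-subsidy: 442 - 5p = -6 + 9p gives p* = 32, q* = 282.
With the rebate, buyers effectively pay pb = ps − 14, where ps is the price sellers receive.
Demand in terms of ps becomes qd = 442 − 5(ps − 14) = 512 - 5ps. Setting this equal to supply: 512 - 5ps = -6 + 9ps, so ps = 37.
Buyers pay pb = 37 − 14 = 23; q' = -6 + 9·37 = 327.
The subsidy expands output by 327 − 282 = 45 past the efficient level; on those units the gap between marginal cost and willingness to pay runs from 0 up to 14.
DWL = ½ × 14 × 45 = 315.

Deadweight loss = £315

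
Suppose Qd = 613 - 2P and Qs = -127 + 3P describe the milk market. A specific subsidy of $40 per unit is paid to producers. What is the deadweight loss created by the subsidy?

Pre-subsidy: 613 - 2P = -127 + 3P gives P* = 148, Q* = 317.
With the subsidy, sellers receive Ps = Pb + 40 for each unit, where Pb is the price buyers pay.
Supply in terms of Pb becomes Qs = -127 + 3(Pb + 40) = -7 + 3Pb. Setting this equal to demand: 613 - 2Pb = -7 + 3Pb, so Pb = 124.
Sellers receive Ps = 124 + 40 = 164; Q' = 613 − 2·124 = 365.
The subsidy expands output by 365 − 317 = 48 past the efficient level; on those units the gap between marginal cost and willingness to pay runs from 0 up to 40.
DWL = ½ × 40 × 48 = 960.

Deadweight loss = $960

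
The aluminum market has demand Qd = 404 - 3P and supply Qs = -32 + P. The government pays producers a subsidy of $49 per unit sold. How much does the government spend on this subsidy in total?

Pre-subsidy: 404 - 3P = -32 + P gives P* = 109, Q* = 77.
With the subsidy, sellers receive Ps = Pb + 49 for each unit, where Pb is the price buyers pay.
Supply in terms of Pb becomes Qs = -32 + 1(Pb + 49) = 17 + Pb. Setting this equal to demand: 404 - 3Pb = 17 + Pb, so Pb = 96.75.
Sellers receive Ps = 96.75 + 49 = 145.75; Q' = 404 − 3·96.75 = 113.75.
Government outlay = subsidy × quantity = 49 × 113.75 = 5573.75.

Government cost = $5573.75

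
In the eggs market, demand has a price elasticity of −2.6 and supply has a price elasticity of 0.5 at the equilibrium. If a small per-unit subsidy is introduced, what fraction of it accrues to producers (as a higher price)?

Producer share = 26/31

For a small subsidy around the equilibrium, the benefit split depends on the relative slopes, which at a point are proportional to the elasticities.
Buyer share = εs/(εs + |εd|) = 0.5/(0.5 + 2.6) = 5/31; seller share = |εd|/(εs + |εd|) = 26/31.
So producers capture 26/31 of the subsidy.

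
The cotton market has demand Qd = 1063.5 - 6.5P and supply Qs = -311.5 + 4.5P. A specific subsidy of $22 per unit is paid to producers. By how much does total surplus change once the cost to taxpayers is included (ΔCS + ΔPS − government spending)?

Pre-subsidy: 1063.5 - 6.5P = -311.5 + 4.5P gives P* = 125, Q* = 251.
With the subsidy, sellers receive Ps = Pb + 22 for each unit, where Pb is the price buyers pay.
Supply in terms of Pb becomes Qs = -311.5 + 4.5(Pb + 22) = -212.5 + 4.5Pb. Setting this equal to demand: 1063.5 - 6.5Pb = -212.5 + 4.5Pb, so Pb = 116.
Sellers receive Ps = 116 + 22 = 138; Q' = 1063.5 − 6.5·116 = 309.5.
ΔCS = ½(251 + 309.5)(125 − 116) = 2522.25; ΔPS = ½(251 + 309.5)(138 − 125) = 3643.25.
Government spending = 22 × 309.5 = 6809.
Net change = 2522.25 + 3643.25 − 6809 = -643.5. The loss equals the DWL triangle ½·22·58.5.

Net change in total surplus = -$643.5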